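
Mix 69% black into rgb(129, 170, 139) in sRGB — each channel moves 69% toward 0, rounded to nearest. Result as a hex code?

A 69% shade moves each channel 69% toward 0:
  R: 129 − 89.01 = 39.99 → 40
  G: 170 + 0.69×(0−170) = 170 − 117.3 = 52.7 → 53
  B: 139 − 95.91 = 43.09 → 43
rgb(40, 53, 43) = #28352B.

#28352B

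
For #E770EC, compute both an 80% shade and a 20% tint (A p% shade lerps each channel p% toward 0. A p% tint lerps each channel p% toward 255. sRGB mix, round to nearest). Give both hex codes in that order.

#E770EC is rgb(231, 112, 236).
80% shade:
  R: 231 + 0.8×(0−231) = 231 − 184.8 = 46.2 → 46
  G: 112 − 89.6 = 22.4 → 22
  B: 236 + 0.8×(0−236) = 236 − 188.8 = 47.2 → 47
  → #2E162F
20% tint:
  R: 231 + 0.2×(255−231) = 231 + 4.8 = 235.8 → 236
  G: 112 + 28.6 = 140.6 → 141
  B: 236 + 3.8 = 239.8 → 240
  → #EC8DF0

#2E162F, #EC8DF0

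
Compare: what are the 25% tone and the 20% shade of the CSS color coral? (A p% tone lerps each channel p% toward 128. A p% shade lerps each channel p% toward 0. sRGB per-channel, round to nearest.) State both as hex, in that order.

CSS coral is rgb(255, 127, 80).
25% tone:
  R: 255 + 0.25×(128−255) = 255 − 31.75 = 223.25 → 223
  G: 127 + 0.25×(128−127) = 127 + 0.25 = 127.25 → 127
  B: 80 + 12 = 92 → 92
  → #df7f5c
20% shade:
  R: 255 − 51 = 204 → 204
  G: 127 − 25.4 = 101.6 → 102
  B: 80 + 0.2×(0−80) = 80 − 16 = 64 → 64
  → #cc6640

#df7f5c, #cc6640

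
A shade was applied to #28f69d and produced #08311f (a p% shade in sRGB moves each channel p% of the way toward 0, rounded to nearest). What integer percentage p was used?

#28f69d is rgb(40, 246, 157); #08311f is rgb(8, 49, 31).
On the G channel (widest range): 49 ≈ 246 + (p/100)(0 − 246), so p ≈ 100×(49 − 246)/(0 − 246) = -19700/-246 = 80.08.
p = 80 reproduces all three channels after rounding.

80%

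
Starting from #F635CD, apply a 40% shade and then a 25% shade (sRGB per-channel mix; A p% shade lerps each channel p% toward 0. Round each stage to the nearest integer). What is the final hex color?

#F635CD is rgb(246, 53, 205).
Lerp each channel 40% toward 0:
  R: 246 + 0.4×(0−246) = 246 − 98.4 = 147.6 → 148
  G: 53 + 0.4×(0−53) = 53 − 21.2 = 31.8 → 32
  B: 205 + 0.4×(0−205) = 205 − 82 = 123 → 123
After the shade: rgb(148, 32, 123) = #94207B.
A 25% shade moves each channel 25% toward 0:
  R: 148 − 37 = 111 → 111
  G: 32 + 0.25×(0−32) = 32 − 8 = 24 → 24
  B: 123 − 30.75 = 92.25 → 92
rgb(111, 24, 92) = #6F185C.

#6F185C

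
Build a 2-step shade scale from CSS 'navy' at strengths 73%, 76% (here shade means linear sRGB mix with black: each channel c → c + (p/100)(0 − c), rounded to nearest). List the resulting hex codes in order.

#000023, #00001F

CSS navy is rgb(0, 0, 128).
73%: (0→0, 0→0, 128 − 93.44 = 34.56→35) → #000023
76%: (0→0, 0→0, 128 − 97.28 = 30.72→31) → #00001F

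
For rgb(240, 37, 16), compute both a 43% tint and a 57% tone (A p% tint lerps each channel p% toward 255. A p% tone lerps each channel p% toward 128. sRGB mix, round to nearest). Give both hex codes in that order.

43% tint:
  R: 240 + 6.45 = 246.45 → 246
  G: 37 + 0.43×(255−37) = 37 + 93.74 = 130.74 → 131
  B: 16 + 0.43×(255−16) = 16 + 102.77 = 118.77 → 119
  → #F68377
57% tone:
  R: 240 + 0.57×(128−240) = 240 − 63.84 = 176.16 → 176
  G: 37 + 0.57×(128−37) = 37 + 51.87 = 88.87 → 89
  B: 16 + 0.57×(128−16) = 16 + 63.84 = 79.84 → 80
  → #B05950

#F68377, #B05950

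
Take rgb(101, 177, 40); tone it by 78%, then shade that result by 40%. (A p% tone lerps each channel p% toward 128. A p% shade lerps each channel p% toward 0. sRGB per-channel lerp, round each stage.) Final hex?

#495341

Lerp each channel 78% toward 128:
  R: 101 + 21.06 = 122.06 → 122
  G: 177 − 38.22 = 138.78 → 139
  B: 40 + 0.78×(128−40) = 40 + 68.64 = 108.64 → 109
After the tone: rgb(122, 139, 109) = #7a8b6d.
Lerp each channel 40% toward 0:
  R: 122 − 48.8 = 73.2 → 73
  G: 139 + 0.4×(0−139) = 139 − 55.6 = 83.4 → 83
  B: 109 + 0.4×(0−109) = 109 − 43.6 = 65.4 → 65
rgb(73, 83, 65) = #495341.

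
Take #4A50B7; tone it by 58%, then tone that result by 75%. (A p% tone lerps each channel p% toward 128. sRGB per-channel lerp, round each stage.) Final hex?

#4A50B7 is rgb(74, 80, 183).
Lerp each channel 58% toward 128:
  R: 74 + 0.58×(128−74) = 74 + 31.32 = 105.32 → 105
  G: 80 + 27.84 = 107.84 → 108
  B: 183 + 0.58×(128−183) = 183 − 31.9 = 151.1 → 151
After the tone: rgb(105, 108, 151) = #696C97.
Per channel, c → c + 0.75(128 − c):
  R: 105 + 0.75×(128−105) = 105 + 17.25 = 122.25 → 122
  G: 108 + 0.75×(128−108) = 108 + 15 = 123 → 123
  B: 151 − 17.25 = 133.75 → 134
rgb(122, 123, 134) = #7A7B86.

#7A7B86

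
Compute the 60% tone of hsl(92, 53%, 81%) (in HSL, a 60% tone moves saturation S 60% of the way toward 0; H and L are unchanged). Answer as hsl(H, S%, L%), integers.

S moves 60% from 53 toward 0: 53 − 31.8 = 21.2 → 21.
H and L are unchanged.

hsl(92, 21%, 81%)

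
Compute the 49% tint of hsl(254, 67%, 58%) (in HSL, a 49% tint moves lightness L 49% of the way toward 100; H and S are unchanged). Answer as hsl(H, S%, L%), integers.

L moves 49% from 58 toward 100: 58 + 20.58 = 78.58 → 79.
H and S are unchanged.

hsl(254, 67%, 79%)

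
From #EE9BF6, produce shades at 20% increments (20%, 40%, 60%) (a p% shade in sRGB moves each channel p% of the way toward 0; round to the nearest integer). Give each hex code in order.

#EE9BF6 is rgb(238, 155, 246).
20%: (238 − 47.6 = 190.4→190, 155 − 31 = 124→124, 246 − 49.2 = 196.8→197) → #BE7CC5
40%: (238 − 95.2 = 142.8→143, 155 − 62 = 93→93, 246 − 98.4 = 147.6→148) → #8F5D94
60%: (238 − 142.8 = 95.2→95, 155 − 93 = 62→62, 246 − 147.6 = 98.4→98) → #5F3E62

#BE7CC5, #8F5D94, #5F3E62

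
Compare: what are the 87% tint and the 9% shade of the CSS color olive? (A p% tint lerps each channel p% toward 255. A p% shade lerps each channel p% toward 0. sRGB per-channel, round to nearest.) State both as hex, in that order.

#eeeede, #747400

CSS olive is rgb(128, 128, 0).
87% tint:
  R: 128 + 0.87×(255−128) = 128 + 110.49 = 238.49 → 238
  G: 128 + 110.49 = 238.49 → 238
  B: 0 + 221.85 = 221.85 → 222
  → #eeeede
9% shade:
  R: 128 + 0.09×(0−128) = 128 − 11.52 = 116.48 → 116
  G: 128 + 0.09×(0−128) = 128 − 11.52 = 116.48 → 116
  B: 0 + 0.09×(0−0) = 0 + 0 = 0 → 0
  → #747400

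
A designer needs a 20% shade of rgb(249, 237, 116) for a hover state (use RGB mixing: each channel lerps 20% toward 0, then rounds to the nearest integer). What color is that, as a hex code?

Lerp each channel 20% toward 0:
  R: 249 − 49.8 = 199.2 → 199
  G: 237 + 0.2×(0−237) = 237 − 47.4 = 189.6 → 190
  B: 116 + 0.2×(0−116) = 116 − 23.2 = 92.8 → 93
rgb(199, 190, 93) = #c7be5d.

#c7be5d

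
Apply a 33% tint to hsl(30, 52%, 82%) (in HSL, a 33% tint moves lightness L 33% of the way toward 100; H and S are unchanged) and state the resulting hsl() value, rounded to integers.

hsl(30, 52%, 88%)

L moves 33% from 82 toward 100: 82 + 5.94 = 87.94 → 88.
H and S are unchanged.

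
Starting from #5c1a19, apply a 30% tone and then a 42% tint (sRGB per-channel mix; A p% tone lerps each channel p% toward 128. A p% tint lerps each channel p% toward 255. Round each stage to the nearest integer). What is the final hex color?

#5c1a19 is rgb(92, 26, 25).
A 30% tone moves each channel 30% toward 128:
  R: 92 + 0.3×(128−92) = 92 + 10.8 = 102.8 → 103
  G: 26 + 0.3×(128−26) = 26 + 30.6 = 56.6 → 57
  B: 25 + 0.3×(128−25) = 25 + 30.9 = 55.9 → 56
After the tone: rgb(103, 57, 56) = #673938.
A 42% tint moves each channel 42% toward 255:
  R: 103 + 0.42×(255−103) = 103 + 63.84 = 166.84 → 167
  G: 57 + 83.16 = 140.16 → 140
  B: 56 + 0.42×(255−56) = 56 + 83.58 = 139.58 → 140
rgb(167, 140, 140) = #a78c8c.

#a78c8c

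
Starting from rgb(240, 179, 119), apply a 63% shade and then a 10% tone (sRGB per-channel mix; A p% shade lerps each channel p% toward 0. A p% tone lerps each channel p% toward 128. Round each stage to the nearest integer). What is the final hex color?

#5D4834

Per channel, c → c + 0.63(0 − c):
  R: 240 + 0.63×(0−240) = 240 − 151.2 = 88.8 → 89
  G: 179 + 0.63×(0−179) = 179 − 112.77 = 66.23 → 66
  B: 119 + 0.63×(0−119) = 119 − 74.97 = 44.03 → 44
After the shade: rgb(89, 66, 44) = #59422C.
Per channel, c → c + 0.1(128 − c):
  R: 89 + 3.9 = 92.9 → 93
  G: 66 + 0.1×(128−66) = 66 + 6.2 = 72.2 → 72
  B: 44 + 8.4 = 52.4 → 52
rgb(93, 72, 52) = #5D4834.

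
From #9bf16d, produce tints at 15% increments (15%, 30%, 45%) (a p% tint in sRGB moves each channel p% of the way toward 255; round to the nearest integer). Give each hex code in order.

#9bf16d is rgb(155, 241, 109).
15%: (155 + 15 = 170→170, 241 + 2.1 = 243.1→243, 109 + 21.9 = 130.9→131) → #aaf383
30%: (155 + 30 = 185→185, 241 + 4.2 = 245.2→245, 109 + 43.8 = 152.8→153) → #b9f599
45%: (155 + 45 = 200→200, 241 + 6.3 = 247.3→247, 109 + 65.7 = 174.7→175) → #c8f7af

#aaf383, #b9f599, #c8f7af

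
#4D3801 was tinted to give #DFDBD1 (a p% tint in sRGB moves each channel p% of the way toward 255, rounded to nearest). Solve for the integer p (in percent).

82%

#4D3801 is rgb(77, 56, 1); #DFDBD1 is rgb(223, 219, 209).
On the B channel (widest range): 209 ≈ 1 + (p/100)(255 − 1), so p ≈ 100×(209 − 1)/(255 − 1) = 20800/254 = 81.89.
p = 82 reproduces all three channels after rounding.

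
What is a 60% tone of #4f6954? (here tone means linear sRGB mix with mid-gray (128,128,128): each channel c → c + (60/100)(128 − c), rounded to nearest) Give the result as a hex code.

#6c776e

#4f6954 is rgb(79, 105, 84).
A 60% tone moves each channel 60% toward 128:
  R: 79 + 29.4 = 108.4 → 108
  G: 105 + 13.8 = 118.8 → 119
  B: 84 + 0.6×(128−84) = 84 + 26.4 = 110.4 → 110
rgb(108, 119, 110) = #6c776e.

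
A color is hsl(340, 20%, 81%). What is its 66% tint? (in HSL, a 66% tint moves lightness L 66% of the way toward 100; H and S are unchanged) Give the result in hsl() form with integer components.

hsl(340, 20%, 94%)

L moves 66% from 81 toward 100: 81 + 12.54 = 93.54 → 94.
H and S are unchanged.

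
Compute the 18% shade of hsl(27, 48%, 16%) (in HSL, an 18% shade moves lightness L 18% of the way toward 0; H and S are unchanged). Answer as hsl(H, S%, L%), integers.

hsl(27, 48%, 13%)

L moves 18% from 16 toward 0: 16 − 2.88 = 13.12 → 13.
H and S are unchanged.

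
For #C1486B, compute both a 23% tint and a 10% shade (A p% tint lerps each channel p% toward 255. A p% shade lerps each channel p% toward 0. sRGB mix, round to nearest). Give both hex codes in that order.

#C1486B is rgb(193, 72, 107).
23% tint:
  R: 193 + 14.26 = 207.26 → 207
  G: 72 + 0.23×(255−72) = 72 + 42.09 = 114.09 → 114
  B: 107 + 0.23×(255−107) = 107 + 34.04 = 141.04 → 141
  → #CF728D
10% shade:
  R: 193 + 0.1×(0−193) = 193 − 19.3 = 173.7 → 174
  G: 72 + 0.1×(0−72) = 72 − 7.2 = 64.8 → 65
  B: 107 − 10.7 = 96.3 → 96
  → #AE4160

#CF728D, #AE4160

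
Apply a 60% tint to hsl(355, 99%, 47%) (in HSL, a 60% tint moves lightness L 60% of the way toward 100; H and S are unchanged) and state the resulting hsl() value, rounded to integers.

hsl(355, 99%, 79%)

L moves 60% from 47 toward 100: 47 + 31.8 = 78.8 → 79.
H and S are unchanged.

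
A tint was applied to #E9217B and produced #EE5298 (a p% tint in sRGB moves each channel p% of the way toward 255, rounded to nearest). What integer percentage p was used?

22%

#E9217B is rgb(233, 33, 123); #EE5298 is rgb(238, 82, 152).
On the G channel (widest range): 82 ≈ 33 + (p/100)(255 − 33), so p ≈ 100×(82 − 33)/(255 − 33) = 4900/222 = 22.07.
p = 22 reproduces all three channels after rounding.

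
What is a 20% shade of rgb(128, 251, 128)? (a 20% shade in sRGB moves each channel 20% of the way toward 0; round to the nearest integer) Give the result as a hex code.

#66c966

Per channel, c → c + 0.2(0 − c):
  R: 128 + 0.2×(0−128) = 128 − 25.6 = 102.4 → 102
  G: 251 + 0.2×(0−251) = 251 − 50.2 = 200.8 → 201
  B: 128 − 25.6 = 102.4 → 102
rgb(102, 201, 102) = #66c966.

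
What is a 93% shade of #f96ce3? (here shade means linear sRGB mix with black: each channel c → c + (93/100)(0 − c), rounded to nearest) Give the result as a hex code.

#110810

#f96ce3 is rgb(249, 108, 227).
Per channel, c → c + 0.93(0 − c):
  R: 249 − 231.57 = 17.43 → 17
  G: 108 − 100.44 = 7.56 → 8
  B: 227 + 0.93×(0−227) = 227 − 211.11 = 15.89 → 16
rgb(17, 8, 16) = #110810.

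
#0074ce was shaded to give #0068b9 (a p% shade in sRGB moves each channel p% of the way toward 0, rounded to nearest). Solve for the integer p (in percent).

10%

#0074ce is rgb(0, 116, 206); #0068b9 is rgb(0, 104, 185).
On the B channel (widest range): 185 ≈ 206 + (p/100)(0 − 206), so p ≈ 100×(185 − 206)/(0 − 206) = -2100/-206 = 10.19.
p = 10 reproduces all three channels after rounding.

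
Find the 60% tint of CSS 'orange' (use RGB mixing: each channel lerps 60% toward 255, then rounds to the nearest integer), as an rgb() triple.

rgb(255, 219, 153)

CSS orange is rgb(255, 165, 0).
A 60% tint moves each channel 60% toward 255:
  R: 255 + 0.6×(255−255) = 255 + 0 = 255 → 255
  G: 165 + 0.6×(255−165) = 165 + 54 = 219 → 219
  B: 0 + 153 = 153 → 153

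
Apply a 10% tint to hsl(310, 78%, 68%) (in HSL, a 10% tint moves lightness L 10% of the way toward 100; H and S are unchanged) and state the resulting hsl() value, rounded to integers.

hsl(310, 78%, 71%)

L moves 10% from 68 toward 100: 68 + 3.2 = 71.2 → 71.
H and S are unchanged.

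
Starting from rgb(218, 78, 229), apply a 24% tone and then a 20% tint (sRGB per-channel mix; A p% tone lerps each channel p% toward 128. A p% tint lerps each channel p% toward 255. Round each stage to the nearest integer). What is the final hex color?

A 24% tone moves each channel 24% toward 128:
  R: 218 + 0.24×(128−218) = 218 − 21.6 = 196.4 → 196
  G: 78 + 12 = 90 → 90
  B: 229 + 0.24×(128−229) = 229 − 24.24 = 204.76 → 205
After the tone: rgb(196, 90, 205) = #C45ACD.
A 20% tint moves each channel 20% toward 255:
  R: 196 + 11.8 = 207.8 → 208
  G: 90 + 33 = 123 → 123
  B: 205 + 0.2×(255−205) = 205 + 10 = 215 → 215
rgb(208, 123, 215) = #D07BD7.

#D07BD7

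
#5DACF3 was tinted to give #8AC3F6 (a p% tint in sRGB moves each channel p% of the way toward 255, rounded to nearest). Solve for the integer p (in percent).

#5DACF3 is rgb(93, 172, 243); #8AC3F6 is rgb(138, 195, 246).
On the R channel (widest range): 138 ≈ 93 + (p/100)(255 − 93), so p ≈ 100×(138 − 93)/(255 − 93) = 4500/162 = 27.78.
p = 28 reproduces all three channels after rounding.

28%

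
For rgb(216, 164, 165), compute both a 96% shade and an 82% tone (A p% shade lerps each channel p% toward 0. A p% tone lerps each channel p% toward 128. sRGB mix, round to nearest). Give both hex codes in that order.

96% shade:
  R: 216 + 0.96×(0−216) = 216 − 207.36 = 8.64 → 9
  G: 164 + 0.96×(0−164) = 164 − 157.44 = 6.56 → 7
  B: 165 + 0.96×(0−165) = 165 − 158.4 = 6.6 → 7
  → #090707
82% tone:
  R: 216 + 0.82×(128−216) = 216 − 72.16 = 143.84 → 144
  G: 164 + 0.82×(128−164) = 164 − 29.52 = 134.48 → 134
  B: 165 + 0.82×(128−165) = 165 − 30.34 = 134.66 → 135
  → #908687

#090707, #908687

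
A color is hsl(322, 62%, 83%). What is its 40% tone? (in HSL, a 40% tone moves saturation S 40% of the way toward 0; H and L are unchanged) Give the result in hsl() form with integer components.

S moves 40% from 62 toward 0: 62 − 24.8 = 37.2 → 37.
H and L are unchanged.

hsl(322, 37%, 83%)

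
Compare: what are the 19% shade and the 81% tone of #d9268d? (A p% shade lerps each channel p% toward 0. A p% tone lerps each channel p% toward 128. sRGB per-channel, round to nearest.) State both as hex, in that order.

#d9268d is rgb(217, 38, 141).
19% shade:
  R: 217 + 0.19×(0−217) = 217 − 41.23 = 175.77 → 176
  G: 38 + 0.19×(0−38) = 38 − 7.22 = 30.78 → 31
  B: 141 + 0.19×(0−141) = 141 − 26.79 = 114.21 → 114
  → #b01f72
81% tone:
  R: 217 − 72.09 = 144.91 → 145
  G: 38 + 0.81×(128−38) = 38 + 72.9 = 110.9 → 111
  B: 141 − 10.53 = 130.47 → 130
  → #916f82

#b01f72, #916f82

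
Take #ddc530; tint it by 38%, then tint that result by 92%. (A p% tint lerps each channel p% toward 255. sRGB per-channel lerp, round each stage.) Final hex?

#fdfcf5

#ddc530 is rgb(221, 197, 48).
Per channel, c → c + 0.38(255 − c):
  R: 221 + 0.38×(255−221) = 221 + 12.92 = 233.92 → 234
  G: 197 + 22.04 = 219.04 → 219
  B: 48 + 0.38×(255−48) = 48 + 78.66 = 126.66 → 127
After the tint: rgb(234, 219, 127) = #eadb7f.
A 92% tint moves each channel 92% toward 255:
  R: 234 + 19.32 = 253.32 → 253
  G: 219 + 33.12 = 252.12 → 252
  B: 127 + 117.76 = 244.76 → 245
rgb(253, 252, 245) = #fdfcf5.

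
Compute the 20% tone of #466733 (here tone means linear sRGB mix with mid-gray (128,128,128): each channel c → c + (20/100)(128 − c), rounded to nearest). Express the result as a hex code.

#466733 is rgb(70, 103, 51).
A 20% tone moves each channel 20% toward 128:
  R: 70 + 0.2×(128−70) = 70 + 11.6 = 81.6 → 82
  G: 103 + 0.2×(128−103) = 103 + 5 = 108 → 108
  B: 51 + 0.2×(128−51) = 51 + 15.4 = 66.4 → 66
rgb(82, 108, 66) = #526C42.

#526C42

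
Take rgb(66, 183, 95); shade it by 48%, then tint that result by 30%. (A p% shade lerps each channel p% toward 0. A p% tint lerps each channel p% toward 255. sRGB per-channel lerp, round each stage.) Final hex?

#648F6F

Per channel, c → c + 0.48(0 − c):
  R: 66 − 31.68 = 34.32 → 34
  G: 183 + 0.48×(0−183) = 183 − 87.84 = 95.16 → 95
  B: 95 − 45.6 = 49.4 → 49
After the shade: rgb(34, 95, 49) = #225F31.
A 30% tint moves each channel 30% toward 255:
  R: 34 + 66.3 = 100.3 → 100
  G: 95 + 0.3×(255−95) = 95 + 48 = 143 → 143
  B: 49 + 0.3×(255−49) = 49 + 61.8 = 110.8 → 111
rgb(100, 143, 111) = #648F6F.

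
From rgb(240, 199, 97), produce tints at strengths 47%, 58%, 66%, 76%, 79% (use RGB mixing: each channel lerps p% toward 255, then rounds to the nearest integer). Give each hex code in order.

#F7E1AB, #F9E7BD, #FAECC9, #FBF2D9, #FCF3DE

47%: (240 + 7.05 = 247.05→247, 199 + 26.32 = 225.32→225, 97 + 74.26 = 171.26→171) → #F7E1AB
58%: (240 + 8.7 = 248.7→249, 199 + 32.48 = 231.48→231, 97 + 91.64 = 188.64→189) → #F9E7BD
66%: (240 + 9.9 = 249.9→250, 199 + 36.96 = 235.96→236, 97 + 104.28 = 201.28→201) → #FAECC9
76%: (240 + 11.4 = 251.4→251, 199 + 42.56 = 241.56→242, 97 + 120.08 = 217.08→217) → #FBF2D9
79%: (240 + 11.85 = 251.85→252, 199 + 44.24 = 243.24→243, 97 + 124.82 = 221.82→222) → #FCF3DE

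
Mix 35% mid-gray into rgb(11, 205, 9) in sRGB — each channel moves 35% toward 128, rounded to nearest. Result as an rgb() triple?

A 35% tone moves each channel 35% toward 128:
  R: 11 + 0.35×(128−11) = 11 + 40.95 = 51.95 → 52
  G: 205 − 26.95 = 178.05 → 178
  B: 9 + 41.65 = 50.65 → 51

rgb(52, 178, 51)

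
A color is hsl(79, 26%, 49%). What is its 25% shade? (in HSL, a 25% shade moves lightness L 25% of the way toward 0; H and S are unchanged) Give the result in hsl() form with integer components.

L moves 25% from 49 toward 0: 49 − 12.25 = 36.75 → 37.
H and S are unchanged.

hsl(79, 26%, 37%)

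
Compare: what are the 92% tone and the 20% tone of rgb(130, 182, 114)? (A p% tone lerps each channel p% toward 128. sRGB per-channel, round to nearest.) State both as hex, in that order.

92% tone:
  R: 130 − 1.84 = 128.16 → 128
  G: 182 − 49.68 = 132.32 → 132
  B: 114 + 0.92×(128−114) = 114 + 12.88 = 126.88 → 127
  → #80847F
20% tone:
  R: 130 + 0.2×(128−130) = 130 − 0.4 = 129.6 → 130
  G: 182 + 0.2×(128−182) = 182 − 10.8 = 171.2 → 171
  B: 114 + 0.2×(128−114) = 114 + 2.8 = 116.8 → 117
  → #82AB75

#80847F, #82AB75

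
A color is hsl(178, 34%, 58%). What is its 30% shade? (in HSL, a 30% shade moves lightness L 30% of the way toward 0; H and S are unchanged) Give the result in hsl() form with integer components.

L moves 30% from 58 toward 0: 58 − 17.4 = 40.6 → 41.
H and S are unchanged.

hsl(178, 34%, 41%)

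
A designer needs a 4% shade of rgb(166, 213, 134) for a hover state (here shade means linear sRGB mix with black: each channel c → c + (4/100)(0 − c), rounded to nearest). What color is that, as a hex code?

Per channel, c → c + 0.04(0 − c):
  R: 166 + 0.04×(0−166) = 166 − 6.64 = 159.36 → 159
  G: 213 − 8.52 = 204.48 → 204
  B: 134 − 5.36 = 128.64 → 129
rgb(159, 204, 129) = #9FCC81.

#9FCC81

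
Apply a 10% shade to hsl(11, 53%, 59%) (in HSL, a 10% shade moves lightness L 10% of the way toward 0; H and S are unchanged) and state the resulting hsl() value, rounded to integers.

hsl(11, 53%, 53%)

L moves 10% from 59 toward 0: 59 − 5.9 = 53.1 → 53.
H and S are unchanged.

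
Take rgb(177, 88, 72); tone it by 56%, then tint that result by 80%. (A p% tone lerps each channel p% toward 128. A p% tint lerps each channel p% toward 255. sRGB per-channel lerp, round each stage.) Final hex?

Per channel, c → c + 0.56(128 − c):
  R: 177 − 27.44 = 149.56 → 150
  G: 88 + 0.56×(128−88) = 88 + 22.4 = 110.4 → 110
  B: 72 + 31.36 = 103.36 → 103
After the tone: rgb(150, 110, 103) = #966E67.
An 80% tint moves each channel 80% toward 255:
  R: 150 + 84 = 234 → 234
  G: 110 + 0.8×(255−110) = 110 + 116 = 226 → 226
  B: 103 + 0.8×(255−103) = 103 + 121.6 = 224.6 → 225
rgb(234, 226, 225) = #EAE2E1.

#EAE2E1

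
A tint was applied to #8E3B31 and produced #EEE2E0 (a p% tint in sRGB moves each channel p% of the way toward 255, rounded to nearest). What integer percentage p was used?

#8E3B31 is rgb(142, 59, 49); #EEE2E0 is rgb(238, 226, 224).
On the B channel (widest range): 224 ≈ 49 + (p/100)(255 − 49), so p ≈ 100×(224 − 49)/(255 − 49) = 17500/206 = 84.95.
p = 85 reproduces all three channels after rounding.

85%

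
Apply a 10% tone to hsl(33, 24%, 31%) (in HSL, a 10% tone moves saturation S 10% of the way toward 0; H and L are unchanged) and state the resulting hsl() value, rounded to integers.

S moves 10% from 24 toward 0: 24 − 2.4 = 21.6 → 22.
H and L are unchanged.

hsl(33, 22%, 31%)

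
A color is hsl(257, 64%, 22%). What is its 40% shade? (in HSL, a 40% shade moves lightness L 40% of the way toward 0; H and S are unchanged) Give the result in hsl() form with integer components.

L moves 40% from 22 toward 0: 22 − 8.8 = 13.2 → 13.
H and S are unchanged.

hsl(257, 64%, 13%)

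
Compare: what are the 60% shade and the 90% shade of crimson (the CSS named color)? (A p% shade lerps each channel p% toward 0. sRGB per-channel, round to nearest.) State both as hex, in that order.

#580818, #160206

CSS crimson is rgb(220, 20, 60).
60% shade:
  R: 220 − 132 = 88 → 88
  G: 20 + 0.6×(0−20) = 20 − 12 = 8 → 8
  B: 60 + 0.6×(0−60) = 60 − 36 = 24 → 24
  → #580818
90% shade:
  R: 220 + 0.9×(0−220) = 220 − 198 = 22 → 22
  G: 20 − 18 = 2 → 2
  B: 60 − 54 = 6 → 6
  → #160206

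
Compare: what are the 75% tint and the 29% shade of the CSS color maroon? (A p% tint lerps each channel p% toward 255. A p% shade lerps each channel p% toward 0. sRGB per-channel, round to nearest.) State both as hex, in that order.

CSS maroon is rgb(128, 0, 0).
75% tint:
  R: 128 + 95.25 = 223.25 → 223
  G: 0 + 191.25 = 191.25 → 191
  B: 0 + 0.75×(255−0) = 0 + 191.25 = 191.25 → 191
  → #DFBFBF
29% shade:
  R: 128 + 0.29×(0−128) = 128 − 37.12 = 90.88 → 91
  G: 0 + 0.29×(0−0) = 0 + 0 = 0 → 0
  B: 0 + 0 = 0 → 0
  → #5B0000

#DFBFBF, #5B0000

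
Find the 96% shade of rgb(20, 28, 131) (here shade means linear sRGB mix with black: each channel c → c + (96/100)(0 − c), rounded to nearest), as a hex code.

Per channel, c → c + 0.96(0 − c):
  R: 20 + 0.96×(0−20) = 20 − 19.2 = 0.8 → 1
  G: 28 + 0.96×(0−28) = 28 − 26.88 = 1.12 → 1
  B: 131 + 0.96×(0−131) = 131 − 125.76 = 5.24 → 5
rgb(1, 1, 5) = #010105.

#010105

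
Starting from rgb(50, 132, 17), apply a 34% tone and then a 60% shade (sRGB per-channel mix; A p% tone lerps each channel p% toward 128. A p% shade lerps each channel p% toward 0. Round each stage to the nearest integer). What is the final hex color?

A 34% tone moves each channel 34% toward 128:
  R: 50 + 0.34×(128−50) = 50 + 26.52 = 76.52 → 77
  G: 132 + 0.34×(128−132) = 132 − 1.36 = 130.64 → 131
  B: 17 + 0.34×(128−17) = 17 + 37.74 = 54.74 → 55
After the tone: rgb(77, 131, 55) = #4d8337.
Per channel, c → c + 0.6(0 − c):
  R: 77 + 0.6×(0−77) = 77 − 46.2 = 30.8 → 31
  G: 131 + 0.6×(0−131) = 131 − 78.6 = 52.4 → 52
  B: 55 + 0.6×(0−55) = 55 − 33 = 22 → 22
rgb(31, 52, 22) = #1f3416.

#1f3416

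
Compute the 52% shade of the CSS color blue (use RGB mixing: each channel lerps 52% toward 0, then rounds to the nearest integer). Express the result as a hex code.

CSS blue is rgb(0, 0, 255).
Lerp each channel 52% toward 0:
  R: 0 + 0 = 0 → 0
  G: 0 + 0 = 0 → 0
  B: 255 + 0.52×(0−255) = 255 − 132.6 = 122.4 → 122
rgb(0, 0, 122) = #00007a.

#00007a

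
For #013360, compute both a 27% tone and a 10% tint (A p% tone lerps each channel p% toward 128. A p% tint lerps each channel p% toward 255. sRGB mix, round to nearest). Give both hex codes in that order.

#234869, #1a4770

#013360 is rgb(1, 51, 96).
27% tone:
  R: 1 + 0.27×(128−1) = 1 + 34.29 = 35.29 → 35
  G: 51 + 0.27×(128−51) = 51 + 20.79 = 71.79 → 72
  B: 96 + 0.27×(128−96) = 96 + 8.64 = 104.64 → 105
  → #234869
10% tint:
  R: 1 + 0.1×(255−1) = 1 + 25.4 = 26.4 → 26
  G: 51 + 20.4 = 71.4 → 71
  B: 96 + 0.1×(255−96) = 96 + 15.9 = 111.9 → 112
  → #1a4770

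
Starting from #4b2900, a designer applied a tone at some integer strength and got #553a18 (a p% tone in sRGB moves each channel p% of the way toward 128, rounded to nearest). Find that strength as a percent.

19%

#4b2900 is rgb(75, 41, 0); #553a18 is rgb(85, 58, 24).
On the B channel (widest range): 24 ≈ 0 + (p/100)(128 − 0), so p ≈ 100×(24 − 0)/(128 − 0) = 2400/128 = 18.75.
p = 19 reproduces all three channels after rounding.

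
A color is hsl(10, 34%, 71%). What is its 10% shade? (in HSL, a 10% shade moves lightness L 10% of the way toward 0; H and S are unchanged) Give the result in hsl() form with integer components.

L moves 10% from 71 toward 0: 71 − 7.1 = 63.9 → 64.
H and S are unchanged.

hsl(10, 34%, 64%)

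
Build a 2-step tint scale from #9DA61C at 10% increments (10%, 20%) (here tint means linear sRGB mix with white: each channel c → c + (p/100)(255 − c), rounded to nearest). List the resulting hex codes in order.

#9DA61C is rgb(157, 166, 28).
10%: (157 + 9.8 = 166.8→167, 166 + 8.9 = 174.9→175, 28 + 22.7 = 50.7→51) → #A7AF33
20%: (157 + 19.6 = 176.6→177, 166 + 17.8 = 183.8→184, 28 + 45.4 = 73.4→73) → #B1B849

#A7AF33, #B1B849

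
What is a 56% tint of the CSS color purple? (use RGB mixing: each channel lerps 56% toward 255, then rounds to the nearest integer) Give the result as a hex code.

CSS purple is rgb(128, 0, 128).
A 56% tint moves each channel 56% toward 255:
  R: 128 + 71.12 = 199.12 → 199
  G: 0 + 0.56×(255−0) = 0 + 142.8 = 142.8 → 143
  B: 128 + 0.56×(255−128) = 128 + 71.12 = 199.12 → 199
rgb(199, 143, 199) = #c78fc7.

#c78fc7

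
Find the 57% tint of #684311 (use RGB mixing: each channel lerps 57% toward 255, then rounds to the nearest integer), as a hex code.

#684311 is rgb(104, 67, 17).
A 57% tint moves each channel 57% toward 255:
  R: 104 + 86.07 = 190.07 → 190
  G: 67 + 0.57×(255−67) = 67 + 107.16 = 174.16 → 174
  B: 17 + 0.57×(255−17) = 17 + 135.66 = 152.66 → 153
rgb(190, 174, 153) = #BEAE99.

#BEAE99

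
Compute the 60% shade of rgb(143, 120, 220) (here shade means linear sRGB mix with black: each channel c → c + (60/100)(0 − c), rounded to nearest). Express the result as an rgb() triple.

Lerp each channel 60% toward 0:
  R: 143 + 0.6×(0−143) = 143 − 85.8 = 57.2 → 57
  G: 120 − 72 = 48 → 48
  B: 220 − 132 = 88 → 88

rgb(57, 48, 88)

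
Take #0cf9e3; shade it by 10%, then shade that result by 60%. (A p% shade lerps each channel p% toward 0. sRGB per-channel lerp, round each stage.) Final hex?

#045a52

#0cf9e3 is rgb(12, 249, 227).
Per channel, c → c + 0.1(0 − c):
  R: 12 − 1.2 = 10.8 → 11
  G: 249 + 0.1×(0−249) = 249 − 24.9 = 224.1 → 224
  B: 227 + 0.1×(0−227) = 227 − 22.7 = 204.3 → 204
After the shade: rgb(11, 224, 204) = #0be0cc.
A 60% shade moves each channel 60% toward 0:
  R: 11 + 0.6×(0−11) = 11 − 6.6 = 4.4 → 4
  G: 224 + 0.6×(0−224) = 224 − 134.4 = 89.6 → 90
  B: 204 + 0.6×(0−204) = 204 − 122.4 = 81.6 → 82
rgb(4, 90, 82) = #045a52.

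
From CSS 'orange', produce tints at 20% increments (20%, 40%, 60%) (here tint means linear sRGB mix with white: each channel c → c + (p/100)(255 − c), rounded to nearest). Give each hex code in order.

#ffb733, #ffc966, #ffdb99

CSS orange is rgb(255, 165, 0).
20%: (255→255, 165 + 18 = 183→183, 0 + 51 = 51→51) → #ffb733
40%: (255→255, 165 + 36 = 201→201, 0 + 102 = 102→102) → #ffc966
60%: (255→255, 165 + 54 = 219→219, 0 + 153 = 153→153) → #ffdb99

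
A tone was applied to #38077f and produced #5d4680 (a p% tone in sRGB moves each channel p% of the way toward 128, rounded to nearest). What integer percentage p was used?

#38077f is rgb(56, 7, 127); #5d4680 is rgb(93, 70, 128).
On the G channel (widest range): 70 ≈ 7 + (p/100)(128 − 7), so p ≈ 100×(70 − 7)/(128 − 7) = 6300/121 = 52.07.
p = 52 reproduces all three channels after rounding.

52%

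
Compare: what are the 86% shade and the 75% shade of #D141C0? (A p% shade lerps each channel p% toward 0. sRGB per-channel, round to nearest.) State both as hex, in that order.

#1D091B, #341030

#D141C0 is rgb(209, 65, 192).
86% shade:
  R: 209 + 0.86×(0−209) = 209 − 179.74 = 29.26 → 29
  G: 65 + 0.86×(0−65) = 65 − 55.9 = 9.1 → 9
  B: 192 + 0.86×(0−192) = 192 − 165.12 = 26.88 → 27
  → #1D091B
75% shade:
  R: 209 + 0.75×(0−209) = 209 − 156.75 = 52.25 → 52
  G: 65 + 0.75×(0−65) = 65 − 48.75 = 16.25 → 16
  B: 192 + 0.75×(0−192) = 192 − 144 = 48 → 48
  → #341030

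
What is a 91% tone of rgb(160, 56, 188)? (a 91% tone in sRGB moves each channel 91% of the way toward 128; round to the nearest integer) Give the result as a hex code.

Lerp each channel 91% toward 128:
  R: 160 + 0.91×(128−160) = 160 − 29.12 = 130.88 → 131
  G: 56 + 0.91×(128−56) = 56 + 65.52 = 121.52 → 122
  B: 188 + 0.91×(128−188) = 188 − 54.6 = 133.4 → 133
rgb(131, 122, 133) = #837a85.

#837a85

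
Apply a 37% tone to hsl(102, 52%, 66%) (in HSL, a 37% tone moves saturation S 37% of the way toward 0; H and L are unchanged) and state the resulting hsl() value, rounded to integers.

hsl(102, 33%, 66%)

S moves 37% from 52 toward 0: 52 − 19.24 = 32.76 → 33.
H and L are unchanged.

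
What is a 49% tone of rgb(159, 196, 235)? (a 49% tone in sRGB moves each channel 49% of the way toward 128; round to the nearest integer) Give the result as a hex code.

#90A3B7

Per channel, c → c + 0.49(128 − c):
  R: 159 − 15.19 = 143.81 → 144
  G: 196 − 33.32 = 162.68 → 163
  B: 235 − 52.43 = 182.57 → 183
rgb(144, 163, 183) = #90A3B7.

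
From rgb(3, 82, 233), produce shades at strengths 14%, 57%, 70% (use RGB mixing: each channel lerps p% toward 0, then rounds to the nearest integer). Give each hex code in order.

14%: (3→3, 82 − 11.48 = 70.52→71, 233 − 32.62 = 200.38→200) → #0347c8
57%: (3 − 1.71 = 1.29→1, 82 − 46.74 = 35.26→35, 233 − 132.81 = 100.19→100) → #012364
70%: (3 − 2.1 = 0.9→1, 82 − 57.4 = 24.6→25, 233 − 163.1 = 69.9→70) → #011946

#0347c8, #012364, #011946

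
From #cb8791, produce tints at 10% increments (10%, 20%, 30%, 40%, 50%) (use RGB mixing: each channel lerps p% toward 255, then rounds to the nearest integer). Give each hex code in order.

#d0939c, #d59fa7, #dbabb2, #e0b7bd, #e5c3c8

#cb8791 is rgb(203, 135, 145).
10%: (203 + 5.2 = 208.2→208, 135 + 12 = 147→147, 145 + 11 = 156→156) → #d0939c
20%: (203 + 10.4 = 213.4→213, 135 + 24 = 159→159, 145 + 22 = 167→167) → #d59fa7
30%: (203 + 15.6 = 218.6→219, 135 + 36 = 171→171, 145 + 33 = 178→178) → #dbabb2
40%: (203 + 20.8 = 223.8→224, 135 + 48 = 183→183, 145 + 44 = 189→189) → #e0b7bd
50%: (203 + 26 = 229→229, 135 + 60 = 195→195, 145 + 55 = 200→200) → #e5c3c8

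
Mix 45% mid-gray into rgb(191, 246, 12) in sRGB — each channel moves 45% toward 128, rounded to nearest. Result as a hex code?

#A3C140

A 45% tone moves each channel 45% toward 128:
  R: 191 − 28.35 = 162.65 → 163
  G: 246 − 53.1 = 192.9 → 193
  B: 12 + 0.45×(128−12) = 12 + 52.2 = 64.2 → 64
rgb(163, 193, 64) = #A3C140.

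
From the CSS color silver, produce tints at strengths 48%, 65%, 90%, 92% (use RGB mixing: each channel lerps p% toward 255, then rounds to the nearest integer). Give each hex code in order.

#dedede, #e9e9e9, #f9f9f9, #fafafa

CSS silver is rgb(192, 192, 192).
48%: (192 + 30.24 = 222.24→222, 192 + 30.24 = 222.24→222, 192 + 30.24 = 222.24→222) → #dedede
65%: (192 + 40.95 = 232.95→233, 192 + 40.95 = 232.95→233, 192 + 40.95 = 232.95→233) → #e9e9e9
90%: (192 + 56.7 = 248.7→249, 192 + 56.7 = 248.7→249, 192 + 56.7 = 248.7→249) → #f9f9f9
92%: (192 + 57.96 = 249.96→250, 192 + 57.96 = 249.96→250, 192 + 57.96 = 249.96→250) → #fafafa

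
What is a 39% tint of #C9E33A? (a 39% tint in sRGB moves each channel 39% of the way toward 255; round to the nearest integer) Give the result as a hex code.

#DEEE87

#C9E33A is rgb(201, 227, 58).
A 39% tint moves each channel 39% toward 255:
  R: 201 + 0.39×(255−201) = 201 + 21.06 = 222.06 → 222
  G: 227 + 0.39×(255−227) = 227 + 10.92 = 237.92 → 238
  B: 58 + 76.83 = 134.83 → 135
rgb(222, 238, 135) = #DEEE87.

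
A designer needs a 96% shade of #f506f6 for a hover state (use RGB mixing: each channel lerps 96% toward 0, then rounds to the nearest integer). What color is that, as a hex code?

#f506f6 is rgb(245, 6, 246).
Per channel, c → c + 0.96(0 − c):
  R: 245 + 0.96×(0−245) = 245 − 235.2 = 9.8 → 10
  G: 6 − 5.76 = 0.24 → 0
  B: 246 + 0.96×(0−246) = 246 − 236.16 = 9.84 → 10
rgb(10, 0, 10) = #0a000a.

#0a000a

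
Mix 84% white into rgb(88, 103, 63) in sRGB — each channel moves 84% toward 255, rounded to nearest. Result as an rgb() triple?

rgb(228, 231, 224)

Lerp each channel 84% toward 255:
  R: 88 + 0.84×(255−88) = 88 + 140.28 = 228.28 → 228
  G: 103 + 0.84×(255−103) = 103 + 127.68 = 230.68 → 231
  B: 63 + 0.84×(255−63) = 63 + 161.28 = 224.28 → 224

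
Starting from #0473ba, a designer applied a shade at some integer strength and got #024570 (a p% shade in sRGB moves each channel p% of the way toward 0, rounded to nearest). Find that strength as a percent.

40%

#0473ba is rgb(4, 115, 186); #024570 is rgb(2, 69, 112).
On the B channel (widest range): 112 ≈ 186 + (p/100)(0 − 186), so p ≈ 100×(112 − 186)/(0 − 186) = -7400/-186 = 39.78.
p = 40 reproduces all three channels after rounding.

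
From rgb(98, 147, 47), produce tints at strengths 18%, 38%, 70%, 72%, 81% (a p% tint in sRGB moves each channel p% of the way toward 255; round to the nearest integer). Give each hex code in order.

18%: (98 + 28.26 = 126.26→126, 147 + 19.44 = 166.44→166, 47 + 37.44 = 84.44→84) → #7EA654
38%: (98 + 59.66 = 157.66→158, 147 + 41.04 = 188.04→188, 47 + 79.04 = 126.04→126) → #9EBC7E
70%: (98 + 109.9 = 207.9→208, 147 + 75.6 = 222.6→223, 47 + 145.6 = 192.6→193) → #D0DFC1
72%: (98 + 113.04 = 211.04→211, 147 + 77.76 = 224.76→225, 47 + 149.76 = 196.76→197) → #D3E1C5
81%: (98 + 127.17 = 225.17→225, 147 + 87.48 = 234.48→234, 47 + 168.48 = 215.48→215) → #E1EAD7

#7EA654, #9EBC7E, #D0DFC1, #D3E1C5, #E1EAD7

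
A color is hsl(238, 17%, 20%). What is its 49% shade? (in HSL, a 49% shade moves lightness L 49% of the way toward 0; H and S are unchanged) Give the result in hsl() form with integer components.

hsl(238, 17%, 10%)

L moves 49% from 20 toward 0: 20 − 9.8 = 10.2 → 10.
H and S are unchanged.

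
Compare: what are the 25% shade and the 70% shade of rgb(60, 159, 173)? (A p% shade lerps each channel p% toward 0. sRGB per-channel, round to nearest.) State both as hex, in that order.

#2D7782, #123034

25% shade:
  R: 60 + 0.25×(0−60) = 60 − 15 = 45 → 45
  G: 159 − 39.75 = 119.25 → 119
  B: 173 − 43.25 = 129.75 → 130
  → #2D7782
70% shade:
  R: 60 − 42 = 18 → 18
  G: 159 − 111.3 = 47.7 → 48
  B: 173 − 121.1 = 51.9 → 52
  → #123034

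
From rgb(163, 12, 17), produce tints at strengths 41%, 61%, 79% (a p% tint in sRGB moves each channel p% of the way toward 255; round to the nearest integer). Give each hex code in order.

#C97073, #DBA0A2, #ECCCCD

41%: (163 + 37.72 = 200.72→201, 12 + 99.63 = 111.63→112, 17 + 97.58 = 114.58→115) → #C97073
61%: (163 + 56.12 = 219.12→219, 12 + 148.23 = 160.23→160, 17 + 145.18 = 162.18→162) → #DBA0A2
79%: (163 + 72.68 = 235.68→236, 12 + 191.97 = 203.97→204, 17 + 188.02 = 205.02→205) → #ECCCCD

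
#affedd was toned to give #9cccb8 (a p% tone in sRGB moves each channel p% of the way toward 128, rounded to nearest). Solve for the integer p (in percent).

40%

#affedd is rgb(175, 254, 221); #9cccb8 is rgb(156, 204, 184).
On the G channel (widest range): 204 ≈ 254 + (p/100)(128 − 254), so p ≈ 100×(204 − 254)/(128 − 254) = -5000/-126 = 39.68.
p = 40 reproduces all three channels after rounding.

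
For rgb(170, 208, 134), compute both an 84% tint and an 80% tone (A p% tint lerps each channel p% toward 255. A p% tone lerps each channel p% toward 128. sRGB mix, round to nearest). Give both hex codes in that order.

84% tint:
  R: 170 + 71.4 = 241.4 → 241
  G: 208 + 0.84×(255−208) = 208 + 39.48 = 247.48 → 247
  B: 134 + 101.64 = 235.64 → 236
  → #F1F7EC
80% tone:
  R: 170 − 33.6 = 136.4 → 136
  G: 208 − 64 = 144 → 144
  B: 134 − 4.8 = 129.2 → 129
  → #889081

#F1F7EC, #889081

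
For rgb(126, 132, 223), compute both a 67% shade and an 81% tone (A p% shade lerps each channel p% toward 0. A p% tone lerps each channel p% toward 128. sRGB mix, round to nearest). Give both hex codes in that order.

#2a2c4a, #808192

67% shade:
  R: 126 + 0.67×(0−126) = 126 − 84.42 = 41.58 → 42
  G: 132 + 0.67×(0−132) = 132 − 88.44 = 43.56 → 44
  B: 223 − 149.41 = 73.59 → 74
  → #2a2c4a
81% tone:
  R: 126 + 0.81×(128−126) = 126 + 1.62 = 127.62 → 128
  G: 132 + 0.81×(128−132) = 132 − 3.24 = 128.76 → 129
  B: 223 − 76.95 = 146.05 → 146
  → #808192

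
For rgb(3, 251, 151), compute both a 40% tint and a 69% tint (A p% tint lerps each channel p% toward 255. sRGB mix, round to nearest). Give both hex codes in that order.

#68FDC1, #B1FEDF

40% tint:
  R: 3 + 100.8 = 103.8 → 104
  G: 251 + 0.4×(255−251) = 251 + 1.6 = 252.6 → 253
  B: 151 + 0.4×(255−151) = 151 + 41.6 = 192.6 → 193
  → #68FDC1
69% tint:
  R: 3 + 0.69×(255−3) = 3 + 173.88 = 176.88 → 177
  G: 251 + 0.69×(255−251) = 251 + 2.76 = 253.76 → 254
  B: 151 + 71.76 = 222.76 → 223
  → #B1FEDF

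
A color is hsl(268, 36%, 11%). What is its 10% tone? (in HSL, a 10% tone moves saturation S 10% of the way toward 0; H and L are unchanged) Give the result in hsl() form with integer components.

hsl(268, 32%, 11%)

S moves 10% from 36 toward 0: 36 − 3.6 = 32.4 → 32.
H and L are unchanged.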